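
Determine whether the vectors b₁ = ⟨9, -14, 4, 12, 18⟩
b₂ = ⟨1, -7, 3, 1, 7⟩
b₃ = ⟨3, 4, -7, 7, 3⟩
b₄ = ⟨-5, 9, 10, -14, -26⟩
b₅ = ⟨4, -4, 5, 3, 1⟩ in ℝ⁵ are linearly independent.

Place the vectors as rows of a 5×5 matrix and reduce to echelon form.
The reduction yields 3 nonzero rows, so the rank is 3.
Since rank 3 < 5, the set is linearly dependent.
Indeed b₁ - 5b₂ - 3b₃ - b₄ = 0.

linearly dependent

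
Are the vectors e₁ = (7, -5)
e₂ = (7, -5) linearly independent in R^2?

The matrix [e₁|e₂] has determinant 0.
A zero determinant means the columns are linearly dependent.

linearly dependent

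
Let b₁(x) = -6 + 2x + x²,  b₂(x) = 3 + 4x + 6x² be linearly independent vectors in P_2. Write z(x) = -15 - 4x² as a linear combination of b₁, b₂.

z = 2b₁ - b₂

Take coordinate vectors relative to {1, x, x²}.
Solve the system with b₁, b₂ as columns and z as the right-hand side.
Back-substitution yields (a₁, a₂) = (2, -1).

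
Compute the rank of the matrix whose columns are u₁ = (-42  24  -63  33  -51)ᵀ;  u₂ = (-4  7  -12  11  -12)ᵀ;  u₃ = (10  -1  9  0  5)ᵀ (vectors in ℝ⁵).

Form the matrix with u₁, u₂, u₃ as columns and reduce.
Exactly 2 pivots survive; hence the rank is 2.

2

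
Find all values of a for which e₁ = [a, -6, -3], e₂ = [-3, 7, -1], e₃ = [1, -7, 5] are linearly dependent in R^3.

a = 9/2

Place the vectors as rows of a 3×3 matrix; dependence ⇔ determinant zero.
The determinant works out to 28*a - 126.
This vanishes exactly when a = 9/2.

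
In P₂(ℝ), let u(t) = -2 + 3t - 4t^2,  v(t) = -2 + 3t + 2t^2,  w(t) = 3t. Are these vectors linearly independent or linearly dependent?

linearly independent

Take coordinates with respect to the standard basis {1, t, t^2}.
Place the vectors as rows of a 3×3 matrix and reduce to echelon form.
The reduction yields 3 nonzero rows, so the rank is 3.
Since rank = 3 (the number of vectors), the set is linearly independent.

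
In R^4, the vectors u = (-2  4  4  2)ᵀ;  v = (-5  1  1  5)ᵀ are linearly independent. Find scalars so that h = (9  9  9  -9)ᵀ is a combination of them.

Set up the augmented matrix [u | v | h] and row-reduce.
Row-reducing the augmented matrix gives the unique coefficients (α₁, α₂) = (3, -3).

h = 3u - 3v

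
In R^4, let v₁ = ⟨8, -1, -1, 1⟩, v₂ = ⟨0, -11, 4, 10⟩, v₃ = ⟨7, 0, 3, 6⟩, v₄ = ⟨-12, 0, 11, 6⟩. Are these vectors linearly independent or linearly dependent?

Row-reduce the matrix whose columns are v₁, v₂, v₃, v₄.
The reduction yields 4 nonzero rows, so the rank is 4.
Since rank = 4 (the number of vectors), the set is linearly independent.

linearly independent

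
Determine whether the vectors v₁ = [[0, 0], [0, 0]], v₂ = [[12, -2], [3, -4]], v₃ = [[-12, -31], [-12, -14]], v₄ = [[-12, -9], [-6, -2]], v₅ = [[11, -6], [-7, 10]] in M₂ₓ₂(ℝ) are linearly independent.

Take coordinates with respect to the standard basis {E₁₁, E₁₂, E₂₁, E₂₂}.
There are 5 vectors in a 4-dimensional space, so they cannot be linearly independent.

linearly dependent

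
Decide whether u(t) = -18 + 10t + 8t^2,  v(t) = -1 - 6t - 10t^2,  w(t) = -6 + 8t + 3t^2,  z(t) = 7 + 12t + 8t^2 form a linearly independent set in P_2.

Take coordinates with respect to the standard basis {1, t, t^2}.
There are 4 vectors in a 3-dimensional space, so they cannot be linearly independent.

linearly dependent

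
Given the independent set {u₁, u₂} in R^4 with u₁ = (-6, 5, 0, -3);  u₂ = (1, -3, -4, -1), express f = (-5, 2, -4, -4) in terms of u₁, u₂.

Solve the system with u₁, u₂ as columns and f as the right-hand side.
Row-reducing the augmented matrix gives the unique coefficients (c₁, c₂) = (1, 1).

f = u₁ + u₂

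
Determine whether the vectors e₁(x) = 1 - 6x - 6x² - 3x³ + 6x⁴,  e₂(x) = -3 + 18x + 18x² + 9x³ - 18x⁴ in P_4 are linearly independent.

linearly dependent

Take coordinates with respect to the standard basis {1, x, …, x⁴}.
Row-reduce the matrix whose columns are e₁, e₂.
The reduction yields 1 nonzero row, so the rank is 1.
Since rank 1 < 2, the set is linearly dependent.
Indeed 3e₁ + e₂ = 0.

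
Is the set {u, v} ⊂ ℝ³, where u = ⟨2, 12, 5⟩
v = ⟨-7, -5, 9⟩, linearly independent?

linearly independent

Row-reduce the matrix whose columns are u, v.
The reduction yields 2 nonzero rows, so the rank is 2.
Since rank = 2 (the number of vectors), the set is linearly independent.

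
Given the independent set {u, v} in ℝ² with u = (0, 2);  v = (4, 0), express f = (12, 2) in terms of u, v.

Set up the augmented matrix [u | v | f] and row-reduce.
Back-substitution yields (c₁, c₂) = (1, 3).

f = u + 3v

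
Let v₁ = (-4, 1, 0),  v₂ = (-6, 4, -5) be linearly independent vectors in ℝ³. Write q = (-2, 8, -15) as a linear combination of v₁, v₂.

Write q = c₁v₁ + c₂v₂ and equate components.
The system has the unique solution (c₁, c₂) = (-4, 3).

q = -4v₁ + 3v₂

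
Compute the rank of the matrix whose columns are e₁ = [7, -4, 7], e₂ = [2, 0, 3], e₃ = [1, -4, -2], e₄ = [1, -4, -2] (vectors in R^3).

Row-reduce the 4×3 matrix with these as rows.
There are 2 pivot columns, so rank = 2.
(With 4 elements in a 3-dimensional space the rank is at most 3.)

2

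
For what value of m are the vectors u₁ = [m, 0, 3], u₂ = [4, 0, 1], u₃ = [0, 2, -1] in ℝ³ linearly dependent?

The vectors are dependent exactly when the determinant of the matrix with rows u₁, u₂, u₃ vanishes.
Expanding, det = 24 - 2*m.
Setting this to zero gives m = 12.

m = 12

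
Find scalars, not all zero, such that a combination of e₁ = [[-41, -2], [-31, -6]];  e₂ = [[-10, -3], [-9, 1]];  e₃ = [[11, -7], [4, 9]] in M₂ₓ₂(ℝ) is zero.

e₁ - 3e₂ + e₃ = 0

Take coordinates with respect to {E₁₁, E₁₂, E₂₁, E₂₂}.
Solve the homogeneous system with e₁, e₂, e₃ as columns by row-reducing the coefficient matrix.
One solution (up to scaling) is (1, -3, 1).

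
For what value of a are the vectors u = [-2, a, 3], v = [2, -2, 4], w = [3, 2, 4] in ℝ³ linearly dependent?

a = -31/2

The vectors are dependent exactly when the determinant of the matrix with rows u, v, w vanishes.
Expanding, det = 4*a + 62.
Solving 4*a + 62 = 0 yields a = -31/2.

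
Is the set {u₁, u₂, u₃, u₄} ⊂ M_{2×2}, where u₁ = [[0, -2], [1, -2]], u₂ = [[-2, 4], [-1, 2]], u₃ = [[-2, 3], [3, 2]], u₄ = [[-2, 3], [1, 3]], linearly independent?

Write each element as a coordinate vector in ℝ⁴ using {E₁₁, E₁₂, E₂₁, E₂₂}.
Form the 4×4 matrix with these as columns; its determinant is -22.
A nonzero determinant means the columns are linearly independent.

linearly independent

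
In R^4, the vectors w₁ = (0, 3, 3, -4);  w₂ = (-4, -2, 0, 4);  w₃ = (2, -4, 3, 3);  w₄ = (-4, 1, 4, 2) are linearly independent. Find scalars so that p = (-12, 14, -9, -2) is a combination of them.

p = -3w₁ - 2w₂ - 4w₃ + 3w₄

Since w₁, w₂, w₃, w₄ are independent, the coefficients expressing p are uniquely determined by a linear system.
The system has the unique solution (c₁, …, c₄) = (-3, -2, -4, 3).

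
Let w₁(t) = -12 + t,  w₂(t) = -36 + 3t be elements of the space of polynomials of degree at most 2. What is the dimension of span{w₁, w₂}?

dim = 1

Pass to coordinate vectors with respect to the basis {1, t, t²}.
Put the 3×2 matrix [w₁|w₂] into echelon form.
There is 1 pivot column, so rank = 1.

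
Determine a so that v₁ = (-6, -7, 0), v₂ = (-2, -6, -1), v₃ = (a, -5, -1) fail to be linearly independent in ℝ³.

a = -8/7

Dependence holds iff the 3×3 matrix [v₁ v₂ v₃] is singular.
Expanding, det = 7*a + 8.
Solving 7*a + 8 = 0 yields a = -8/7.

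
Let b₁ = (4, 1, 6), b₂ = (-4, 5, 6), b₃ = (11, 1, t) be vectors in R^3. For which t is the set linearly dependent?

t = 13

The vectors are dependent exactly when the determinant of the matrix with rows b₁, b₂, b₃ vanishes.
Expanding, det = 24*t - 312.
Solving 24*t - 312 = 0 yields t = 13.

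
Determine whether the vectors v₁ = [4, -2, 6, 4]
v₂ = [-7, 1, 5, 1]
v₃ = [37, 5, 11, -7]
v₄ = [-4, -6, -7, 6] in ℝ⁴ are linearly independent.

Row-reduce the matrix whose columns are v₁, v₂, v₃, v₄.
The reduction yields 3 nonzero rows, so the rank is 3.
Since rank 3 < 4, the set is linearly dependent.
Indeed 2v₁ - 3v₂ - v₃ - 2v₄ = 0.

linearly dependent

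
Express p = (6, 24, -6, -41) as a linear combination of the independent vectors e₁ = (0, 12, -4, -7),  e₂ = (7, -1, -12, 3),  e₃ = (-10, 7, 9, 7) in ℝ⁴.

Write p = c₁e₁ + … + c₃e₃ and equate components.
Back-substitution yields (c₁, c₂, c₃) = (3, -2, -2).

p = 3e₁ - 2e₂ - 2e₃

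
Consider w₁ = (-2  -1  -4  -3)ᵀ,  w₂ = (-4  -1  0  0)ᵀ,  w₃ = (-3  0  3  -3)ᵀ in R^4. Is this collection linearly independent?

linearly independent

Place the vectors as rows of a 3×4 matrix and reduce to echelon form.
The reduction yields 3 nonzero rows, so the rank is 3.
Since rank = 3 (the number of vectors), the set is linearly independent.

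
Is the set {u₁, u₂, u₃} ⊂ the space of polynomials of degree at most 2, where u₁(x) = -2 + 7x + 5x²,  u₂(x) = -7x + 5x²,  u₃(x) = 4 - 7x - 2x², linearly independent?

Take coordinates with respect to the standard basis {1, x, x²}.
The matrix [u₁|u₂|u₃] has determinant 182.
A nonzero determinant means the columns are linearly independent.

linearly independent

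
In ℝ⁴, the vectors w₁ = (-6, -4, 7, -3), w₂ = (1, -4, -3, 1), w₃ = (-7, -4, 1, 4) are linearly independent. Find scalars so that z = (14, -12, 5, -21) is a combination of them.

Set up the augmented matrix [w₁ | w₂ | w₃ | z] and row-reduce.
Row-reducing the augmented matrix gives the unique coefficients (α₁, α₂, α₃) = (3, 4, -4).

z = 3w₁ + 4w₂ - 4w₃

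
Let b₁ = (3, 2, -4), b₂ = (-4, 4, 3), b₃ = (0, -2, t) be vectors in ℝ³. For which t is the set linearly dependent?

Place the vectors as rows of a 3×3 matrix; dependence ⇔ determinant zero.
Expanding, det = 20*t - 14.
Setting this to zero gives t = 7/10.

t = 7/10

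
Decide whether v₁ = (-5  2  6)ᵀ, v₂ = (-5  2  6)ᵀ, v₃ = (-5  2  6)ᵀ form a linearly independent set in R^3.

Two of the vectors are equal, giving an immediate dependence.

linearly dependent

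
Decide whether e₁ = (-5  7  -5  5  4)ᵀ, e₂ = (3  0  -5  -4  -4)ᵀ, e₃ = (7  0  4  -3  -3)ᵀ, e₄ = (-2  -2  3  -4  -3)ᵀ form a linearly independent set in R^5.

Place the vectors as rows of a 4×5 matrix and reduce to echelon form.
The reduction yields 4 nonzero rows, so the rank is 4.
Since rank = 4 (the number of vectors), the set is linearly independent.

linearly independent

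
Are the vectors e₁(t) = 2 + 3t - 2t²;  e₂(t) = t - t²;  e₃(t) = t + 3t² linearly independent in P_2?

Write each element as a coordinate vector in ℝ³ using {1, t, t²}.
Form the 3×3 matrix with these as columns; its determinant is 8.
A nonzero determinant means the columns are linearly independent.

linearly independent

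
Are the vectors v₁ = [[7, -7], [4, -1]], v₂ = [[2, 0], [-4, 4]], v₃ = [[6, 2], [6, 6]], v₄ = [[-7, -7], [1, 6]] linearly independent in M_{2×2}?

linearly independent

Write each element as a coordinate vector in ℝ⁴ using {E₁₁, E₁₂, E₂₁, E₂₂}.
Form the 4×4 matrix with these as columns; its determinant is 6876.
A nonzero determinant means the columns are linearly independent.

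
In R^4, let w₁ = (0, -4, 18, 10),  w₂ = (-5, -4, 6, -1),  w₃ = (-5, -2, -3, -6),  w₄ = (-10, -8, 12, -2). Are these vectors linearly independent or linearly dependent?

linearly dependent

Place the vectors as rows of a 4×4 matrix and reduce to echelon form.
The reduction yields 2 nonzero rows, so the rank is 2.
Since rank 2 < 4, the set is linearly dependent.
Indeed w₁ - 2w₂ + 2w₃ = 0.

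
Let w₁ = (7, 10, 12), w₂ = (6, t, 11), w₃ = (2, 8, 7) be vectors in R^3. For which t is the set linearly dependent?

The set is linearly dependent precisely when det[w₁; w₂; w₃] = 0.
The determinant works out to 25*t - 240.
Setting this to zero gives t = 48/5.

t = 48/5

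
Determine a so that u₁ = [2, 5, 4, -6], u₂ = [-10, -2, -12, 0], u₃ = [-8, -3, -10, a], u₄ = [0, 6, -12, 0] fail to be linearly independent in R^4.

Place the vectors as rows of a 4×4 matrix; dependence ⇔ determinant zero.
The determinant works out to 648*a - 1152.
This vanishes exactly when a = 16/9.

a = 16/9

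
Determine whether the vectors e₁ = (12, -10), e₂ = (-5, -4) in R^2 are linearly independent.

linearly independent

The matrix [e₁|e₂] has determinant -98.
A nonzero determinant means the columns are linearly independent.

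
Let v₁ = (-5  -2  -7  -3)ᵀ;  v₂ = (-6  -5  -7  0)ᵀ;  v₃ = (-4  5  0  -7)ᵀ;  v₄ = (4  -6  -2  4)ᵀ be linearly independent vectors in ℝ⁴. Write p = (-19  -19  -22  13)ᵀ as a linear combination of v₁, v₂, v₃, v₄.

p = v₁ + 3v₂ - 4v₃ - 3v₄

Since v₁, v₂, v₃, v₄ are independent, the coefficients expressing p are uniquely determined by a linear system.
The system has the unique solution (α₁, …, α₄) = (1, 3, -4, -3).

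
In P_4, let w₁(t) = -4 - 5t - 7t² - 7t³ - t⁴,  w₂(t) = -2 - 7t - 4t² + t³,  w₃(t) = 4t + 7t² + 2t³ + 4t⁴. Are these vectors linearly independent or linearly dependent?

Write each element as a coordinate vector in ℝ⁵ using {1, t, …, t⁴}.
Place the vectors as rows of a 3×5 matrix and reduce to echelon form.
The reduction yields 3 nonzero rows, so the rank is 3.
Since rank = 3 (the number of vectors), the set is linearly independent.

linearly independent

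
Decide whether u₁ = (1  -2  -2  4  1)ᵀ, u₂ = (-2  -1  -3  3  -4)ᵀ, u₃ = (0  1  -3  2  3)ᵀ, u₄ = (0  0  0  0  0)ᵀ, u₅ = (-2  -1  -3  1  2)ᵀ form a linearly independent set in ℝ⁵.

linearly dependent

One of the vectors is the zero vector, so the set is linearly dependent.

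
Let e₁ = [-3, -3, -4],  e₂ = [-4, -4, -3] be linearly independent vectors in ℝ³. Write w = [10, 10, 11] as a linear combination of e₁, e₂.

w = -2e₁ - e₂

Solve the system with e₁, e₂ as columns and w as the right-hand side.
Back-substitution yields (c₁, c₂) = (-2, -1).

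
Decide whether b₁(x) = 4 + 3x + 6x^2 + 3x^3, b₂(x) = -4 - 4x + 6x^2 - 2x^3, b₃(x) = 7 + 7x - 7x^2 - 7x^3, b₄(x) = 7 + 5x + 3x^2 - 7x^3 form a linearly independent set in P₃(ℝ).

Write each element as a coordinate vector in ℝ⁴ using {1, x, …, x^3}.
Form the 4×4 matrix with these as columns; its determinant is 616.
A nonzero determinant means the columns are linearly independent.

linearly independent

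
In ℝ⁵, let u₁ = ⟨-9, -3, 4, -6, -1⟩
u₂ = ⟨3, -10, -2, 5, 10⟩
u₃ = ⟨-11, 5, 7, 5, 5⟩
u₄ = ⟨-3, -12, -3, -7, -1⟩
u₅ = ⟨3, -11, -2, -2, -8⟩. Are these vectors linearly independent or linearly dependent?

linearly independent

Place the vectors as rows of a 5×5 matrix and reduce to echelon form.
The reduction yields 5 nonzero rows, so the rank is 5.
Since rank = 5 (the number of vectors), the set is linearly independent.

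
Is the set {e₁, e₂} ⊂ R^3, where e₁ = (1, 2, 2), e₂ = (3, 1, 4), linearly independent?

Place the vectors as rows of a 2×3 matrix and reduce to echelon form.
The reduction yields 2 nonzero rows, so the rank is 2.
Since rank = 2 (the number of vectors), the set is linearly independent.

linearly independent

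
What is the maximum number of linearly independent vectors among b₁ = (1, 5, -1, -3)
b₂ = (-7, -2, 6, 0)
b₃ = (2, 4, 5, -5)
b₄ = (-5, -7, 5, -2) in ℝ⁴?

Put the 4×4 matrix [b₁|b₂|b₃|b₄] into echelon form.
Reduction leaves 4 leading entries, giving rank 4.

4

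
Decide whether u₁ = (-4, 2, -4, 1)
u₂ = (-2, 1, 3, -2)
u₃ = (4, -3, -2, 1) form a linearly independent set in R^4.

Place the vectors as rows of a 3×4 matrix and reduce to echelon form.
The reduction yields 3 nonzero rows, so the rank is 3.
Since rank = 3 (the number of vectors), the set is linearly independent.

linearly independent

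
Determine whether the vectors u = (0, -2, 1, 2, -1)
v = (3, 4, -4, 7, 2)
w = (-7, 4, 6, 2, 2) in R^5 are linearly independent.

linearly independent

Place the vectors as rows of a 3×5 matrix and reduce to echelon form.
The reduction yields 3 nonzero rows, so the rank is 3.
Since rank = 3 (the number of vectors), the set is linearly independent.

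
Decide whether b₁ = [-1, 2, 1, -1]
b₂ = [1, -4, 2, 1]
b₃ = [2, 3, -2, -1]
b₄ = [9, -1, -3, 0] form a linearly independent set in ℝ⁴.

The matrix [b₁|b₂|b₃|b₄] has determinant 0.
A zero determinant means the columns are linearly dependent.

linearly dependent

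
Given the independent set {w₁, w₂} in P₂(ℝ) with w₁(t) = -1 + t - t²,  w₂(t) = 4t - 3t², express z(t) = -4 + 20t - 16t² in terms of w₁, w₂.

Work in coordinates with respect to the standard basis {1, t, t²}.
Since w₁, w₂ are independent, the coefficients expressing z are uniquely determined by a linear system.
The system has the unique solution (c₁, c₂) = (4, 4).

z = 4w₁ + 4w₂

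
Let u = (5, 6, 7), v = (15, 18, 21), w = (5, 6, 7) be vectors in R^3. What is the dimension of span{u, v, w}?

Apply Gaussian elimination to the matrix whose rows are u, v, w.
The echelon form has 1 nonzero row, so the rank is 1.

dim = 1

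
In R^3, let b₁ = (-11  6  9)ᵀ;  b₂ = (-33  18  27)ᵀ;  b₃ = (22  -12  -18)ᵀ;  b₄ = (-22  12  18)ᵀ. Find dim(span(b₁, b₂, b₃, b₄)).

Apply Gaussian elimination to the matrix whose rows are b₁, b₂, b₃, b₄.
There is 1 pivot column, so rank = 1.
(With 4 elements in a 3-dimensional space the rank is at most 3.)

dim = 1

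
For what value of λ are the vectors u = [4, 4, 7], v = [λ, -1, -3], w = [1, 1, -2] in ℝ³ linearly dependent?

The set is linearly dependent precisely when det[u; v; w] = 0.
The determinant works out to 15*λ + 15.
Setting this to zero gives λ = -1.

λ = -1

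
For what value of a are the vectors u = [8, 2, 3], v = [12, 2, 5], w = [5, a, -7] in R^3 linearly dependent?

a = 19

Place the vectors as rows of a 3×3 matrix; dependence ⇔ determinant zero.
Cofactor expansion gives det = 76 - 4*a.
Setting this to zero gives a = 19.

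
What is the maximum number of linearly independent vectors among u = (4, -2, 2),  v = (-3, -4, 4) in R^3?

2

Form the matrix with u, v as columns and reduce.
The echelon form has 2 nonzero rows, so the rank is 2.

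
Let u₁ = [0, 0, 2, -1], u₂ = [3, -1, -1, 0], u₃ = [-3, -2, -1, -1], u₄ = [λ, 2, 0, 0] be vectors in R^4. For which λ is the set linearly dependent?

λ = -24

Dependence holds iff the 4×4 matrix [u₁ u₂ u₃ u₄] is singular.
The determinant works out to λ + 24.
Solving λ + 24 = 0 yields λ = -24.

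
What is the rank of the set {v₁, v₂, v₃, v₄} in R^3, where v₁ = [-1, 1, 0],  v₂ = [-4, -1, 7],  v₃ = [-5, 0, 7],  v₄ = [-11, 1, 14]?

2

Row-reduce the 4×3 matrix with these as rows.
The echelon form has 2 nonzero rows, so the rank is 2.
(With 4 elements in a 3-dimensional space the rank is at most 3.)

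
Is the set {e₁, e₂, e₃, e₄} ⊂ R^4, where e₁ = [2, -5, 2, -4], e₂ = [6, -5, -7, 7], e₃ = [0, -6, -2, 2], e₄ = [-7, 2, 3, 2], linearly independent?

linearly independent

Row-reduce the matrix whose columns are e₁, e₂, e₃, e₄.
The reduction yields 4 nonzero rows, so the rank is 4.
Since rank = 4 (the number of vectors), the set is linearly independent.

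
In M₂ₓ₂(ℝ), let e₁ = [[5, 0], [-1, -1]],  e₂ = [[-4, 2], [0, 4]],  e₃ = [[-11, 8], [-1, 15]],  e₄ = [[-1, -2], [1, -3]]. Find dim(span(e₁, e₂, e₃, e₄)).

dim = 2

Pass to coordinate vectors with respect to the basis {E₁₁, E₁₂, E₂₁, E₂₂}.
Form the matrix with e₁, e₂, e₃, e₄ as columns and reduce.
The echelon form has 2 nonzero rows, so the rank is 2.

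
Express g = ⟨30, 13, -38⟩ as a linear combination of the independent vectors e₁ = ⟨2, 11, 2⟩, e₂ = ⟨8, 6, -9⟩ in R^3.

g = -e₁ + 4e₂

Solve the system with e₁, e₂ as columns and g as the right-hand side.
The system has the unique solution (α₁, α₂) = (-1, 4).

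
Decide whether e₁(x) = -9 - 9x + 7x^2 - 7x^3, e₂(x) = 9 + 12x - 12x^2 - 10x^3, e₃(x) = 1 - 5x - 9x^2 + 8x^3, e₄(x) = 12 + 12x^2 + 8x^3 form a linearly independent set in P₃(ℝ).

Write each element as a coordinate vector in ℝ⁴ using {1, x, …, x^3}.
Form the 4×4 matrix with these as columns; its determinant is -35076.
A nonzero determinant means the columns are linearly independent.

linearly independent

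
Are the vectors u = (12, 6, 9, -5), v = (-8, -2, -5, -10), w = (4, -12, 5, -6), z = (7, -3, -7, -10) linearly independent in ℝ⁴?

linearly independent

Place the vectors as rows of a 4×4 matrix and reduce to echelon form.
The reduction yields 4 nonzero rows, so the rank is 4.
Since rank = 4 (the number of vectors), the set is linearly independent.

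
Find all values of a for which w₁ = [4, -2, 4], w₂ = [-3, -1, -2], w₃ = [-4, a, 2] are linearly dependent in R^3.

Dependence holds iff the 3×3 matrix [w₁ w₂ w₃] is singular.
Cofactor expansion gives det = -4*a - 52.
Solving -4*a - 52 = 0 yields a = -13.

a = -13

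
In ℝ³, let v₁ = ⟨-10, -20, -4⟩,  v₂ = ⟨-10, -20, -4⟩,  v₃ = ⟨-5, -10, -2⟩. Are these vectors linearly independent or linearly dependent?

linearly dependent

One vector is a scalar multiple of another, so the set is dependent.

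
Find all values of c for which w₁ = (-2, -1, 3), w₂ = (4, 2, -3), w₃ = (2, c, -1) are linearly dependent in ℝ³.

c = 1

The set is linearly dependent precisely when det[w₁; w₂; w₃] = 0.
Cofactor expansion gives det = 6*c - 6.
This vanishes exactly when c = 1.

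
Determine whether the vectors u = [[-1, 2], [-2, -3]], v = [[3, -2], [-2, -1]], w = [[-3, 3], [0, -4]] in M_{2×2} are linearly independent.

linearly independent

Write each element as a coordinate vector in ℝ⁴ using {E₁₁, E₁₂, E₂₁, E₂₂}.
Place the vectors as rows of a 3×4 matrix and reduce to echelon form.
The reduction yields 3 nonzero rows, so the rank is 3.
Since rank = 3 (the number of vectors), the set is linearly independent.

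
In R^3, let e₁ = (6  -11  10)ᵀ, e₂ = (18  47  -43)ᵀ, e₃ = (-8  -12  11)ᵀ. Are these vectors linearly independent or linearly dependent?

linearly dependent

Place the vectors as rows of a 3×3 matrix and reduce to echelon form.
The reduction yields 2 nonzero rows, so the rank is 2.
Since rank 2 < 3, the set is linearly dependent.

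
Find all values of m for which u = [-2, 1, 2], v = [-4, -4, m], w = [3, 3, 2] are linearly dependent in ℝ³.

m = -8/3

The vectors are dependent exactly when the determinant of the matrix with rows u, v, w vanishes.
The determinant works out to 9*m + 24.
Solving 9*m + 24 = 0 yields m = -8/3.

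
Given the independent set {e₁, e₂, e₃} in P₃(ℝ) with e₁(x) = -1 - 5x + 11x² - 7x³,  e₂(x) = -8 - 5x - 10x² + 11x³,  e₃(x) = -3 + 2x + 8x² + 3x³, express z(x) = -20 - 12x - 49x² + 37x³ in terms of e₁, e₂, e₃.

z = -e₁ + 3e₂ - e₃

Identify each element with its coordinate vector in ℝ⁴ via {1, x, …, x³}.
Write z = α₁e₁ + … + α₃e₃ and equate components.
The system has the unique solution (α₁, α₂, α₃) = (-1, 3, -1).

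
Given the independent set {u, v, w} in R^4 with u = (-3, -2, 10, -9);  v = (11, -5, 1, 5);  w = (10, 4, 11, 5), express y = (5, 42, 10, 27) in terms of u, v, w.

Solve the system with u, v, w as columns and y as the right-hand side.
Back-substitution yields (a₁, a₂, a₃) = (-3, -4, 4).

y = -3u - 4v + 4w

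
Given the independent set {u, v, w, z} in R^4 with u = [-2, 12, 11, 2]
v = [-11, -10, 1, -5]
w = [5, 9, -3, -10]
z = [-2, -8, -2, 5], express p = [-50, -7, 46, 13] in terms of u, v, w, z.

Solve the system with u, v, w, z as columns and p as the right-hand side.
Back-substitution yields (α₁, …, α₄) = (4, 3, -1, 2).

p = 4u + 3v - w + 2z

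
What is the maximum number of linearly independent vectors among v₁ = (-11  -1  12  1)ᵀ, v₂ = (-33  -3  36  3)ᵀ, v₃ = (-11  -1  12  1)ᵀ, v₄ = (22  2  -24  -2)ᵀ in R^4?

Form the matrix with v₁, v₂, v₃, v₄ as columns and reduce.
Exactly 1 pivot survives; hence the rank is 1.

1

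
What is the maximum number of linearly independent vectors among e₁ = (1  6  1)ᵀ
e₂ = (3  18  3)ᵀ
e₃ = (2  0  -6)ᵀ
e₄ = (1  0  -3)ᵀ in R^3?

2

Form the matrix with e₁, e₂, e₃, e₄ as columns and reduce.
The echelon form has 2 nonzero rows, so the rank is 2.
(With 4 elements in a 3-dimensional space the rank is at most 3.)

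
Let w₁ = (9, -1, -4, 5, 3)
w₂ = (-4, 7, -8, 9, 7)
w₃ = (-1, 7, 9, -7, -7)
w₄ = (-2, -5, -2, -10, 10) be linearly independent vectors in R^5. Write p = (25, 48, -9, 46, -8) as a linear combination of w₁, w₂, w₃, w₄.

p = 4w₁ + 3w₂ + 3w₃ - 2w₄

Write p = a₁w₁ + … + a₄w₄ and equate components.
Row-reducing the augmented matrix gives the unique coefficients (a₁, …, a₄) = (4, 3, 3, -2).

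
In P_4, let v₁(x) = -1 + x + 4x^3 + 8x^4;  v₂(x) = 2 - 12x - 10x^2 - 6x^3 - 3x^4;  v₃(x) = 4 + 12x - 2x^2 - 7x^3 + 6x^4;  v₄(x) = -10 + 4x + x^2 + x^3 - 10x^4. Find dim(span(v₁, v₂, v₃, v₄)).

Represent each element by its coordinate vector in ℝ⁵.
Apply Gaussian elimination to the matrix whose rows are v₁, v₂, v₃, v₄.
The echelon form has 4 nonzero rows, so the rank is 4.

dim = 4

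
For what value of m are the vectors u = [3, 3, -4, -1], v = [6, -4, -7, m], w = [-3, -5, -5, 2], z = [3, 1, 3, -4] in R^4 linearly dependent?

The vectors are dependent exactly when the determinant of the matrix with rows u, v, w, z vanishes.
Expanding, det = -96*m - 816.
Solving -96*m - 816 = 0 yields m = -17/2.

m = -17/2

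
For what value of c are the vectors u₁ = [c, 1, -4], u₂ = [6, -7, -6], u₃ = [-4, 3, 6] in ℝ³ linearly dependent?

c = 7/6

The set is linearly dependent precisely when det[u₁; u₂; u₃] = 0.
Expanding, det = 28 - 24*c.
This vanishes exactly when c = 7/6.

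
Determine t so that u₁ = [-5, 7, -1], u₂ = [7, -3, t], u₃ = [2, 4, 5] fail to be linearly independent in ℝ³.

Place the vectors as rows of a 3×3 matrix; dependence ⇔ determinant zero.
Expanding, det = 34*t - 204.
Setting this to zero gives t = 6.

t = 6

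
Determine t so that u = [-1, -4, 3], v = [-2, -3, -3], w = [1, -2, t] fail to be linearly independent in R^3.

t = 39/5

Place the vectors as rows of a 3×3 matrix; dependence ⇔ determinant zero.
Cofactor expansion gives det = 39 - 5*t.
Setting this to zero gives t = 39/5.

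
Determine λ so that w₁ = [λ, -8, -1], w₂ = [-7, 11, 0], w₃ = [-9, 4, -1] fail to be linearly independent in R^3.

The vectors are dependent exactly when the determinant of the matrix with rows w₁, w₂, w₃ vanishes.
Expanding, det = -11*λ - 15.
Solving -11*λ - 15 = 0 yields λ = -15/11.

λ = -15/11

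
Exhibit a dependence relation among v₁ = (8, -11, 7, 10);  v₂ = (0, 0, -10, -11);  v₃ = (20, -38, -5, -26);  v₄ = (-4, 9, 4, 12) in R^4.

v₁ - v₃ - 3v₄ = 0

Set up α₁v₁ + … + α₄v₄ = 0 and solve the homogeneous system.
The free variable yields coefficients (1, 0, -1, -3) (any nonzero multiple also works).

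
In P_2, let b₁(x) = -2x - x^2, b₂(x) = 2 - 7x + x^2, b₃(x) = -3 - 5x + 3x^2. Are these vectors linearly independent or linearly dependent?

Take coordinates with respect to the standard basis {1, x, x^2}.
The matrix [b₁|b₂|b₃] has determinant 49.
A nonzero determinant means the columns are linearly independent.

linearly independent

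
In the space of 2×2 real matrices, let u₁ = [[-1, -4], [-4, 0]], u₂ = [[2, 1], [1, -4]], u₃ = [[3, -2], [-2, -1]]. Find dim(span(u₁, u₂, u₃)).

3

Represent each element by its coordinate vector in ℝ⁴.
Row-reduce the 3×4 matrix with these as rows.
Reduction leaves 3 leading entries, giving rank 3.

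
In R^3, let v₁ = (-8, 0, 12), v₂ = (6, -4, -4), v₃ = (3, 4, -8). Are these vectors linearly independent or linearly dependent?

Row-reduce the matrix whose columns are v₁, v₂, v₃.
The reduction yields 3 nonzero rows, so the rank is 3.
Since rank = 3 (the number of vectors), the set is linearly independent.

linearly independent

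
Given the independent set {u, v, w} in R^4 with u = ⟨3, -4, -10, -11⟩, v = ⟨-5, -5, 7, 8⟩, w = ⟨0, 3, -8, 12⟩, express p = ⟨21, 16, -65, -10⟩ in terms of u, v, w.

p = 2u - 3v + 3w

Write p = a₁u + … + a₃w and equate components.
The system has the unique solution (a₁, a₂, a₃) = (2, -3, 3).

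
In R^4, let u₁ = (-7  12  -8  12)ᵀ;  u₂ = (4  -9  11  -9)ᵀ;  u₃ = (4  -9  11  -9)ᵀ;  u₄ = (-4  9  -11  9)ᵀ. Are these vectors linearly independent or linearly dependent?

linearly dependent

Two of the vectors are equal, giving an immediate dependence.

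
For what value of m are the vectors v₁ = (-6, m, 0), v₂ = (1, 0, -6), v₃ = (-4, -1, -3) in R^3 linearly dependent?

m = -4/3

Dependence holds iff the 3×3 matrix [v₁ v₂ v₃] is singular.
The determinant works out to 27*m + 36.
Solving 27*m + 36 = 0 yields m = -4/3.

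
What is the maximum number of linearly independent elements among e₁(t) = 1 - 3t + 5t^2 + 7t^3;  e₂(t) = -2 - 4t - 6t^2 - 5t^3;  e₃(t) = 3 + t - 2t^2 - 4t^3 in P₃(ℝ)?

Pass to coordinate vectors with respect to the basis {1, t, …, t^3}.
Form the matrix with e₁, e₂, e₃ as columns and reduce.
Exactly 3 pivots survive; hence the rank is 3.

3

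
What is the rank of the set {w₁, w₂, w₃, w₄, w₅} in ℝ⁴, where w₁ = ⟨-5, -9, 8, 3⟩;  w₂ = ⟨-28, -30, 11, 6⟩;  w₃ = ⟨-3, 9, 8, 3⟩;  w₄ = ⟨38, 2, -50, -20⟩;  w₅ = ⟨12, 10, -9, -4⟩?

rank 3

Row-reduce the 5×4 matrix with these as rows.
Exactly 3 pivots survive; hence the rank is 3.
(With 5 elements in a 4-dimensional space the rank is at most 4.)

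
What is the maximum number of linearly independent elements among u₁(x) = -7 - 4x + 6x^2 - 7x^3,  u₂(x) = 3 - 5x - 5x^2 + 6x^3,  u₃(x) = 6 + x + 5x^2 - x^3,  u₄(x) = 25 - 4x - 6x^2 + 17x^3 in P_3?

3

Use coordinates relative to {1, x, …, x^3}.
Apply Gaussian elimination to the matrix whose rows are u₁, u₂, u₃, u₄.
Reduction leaves 3 leading entries, giving rank 3.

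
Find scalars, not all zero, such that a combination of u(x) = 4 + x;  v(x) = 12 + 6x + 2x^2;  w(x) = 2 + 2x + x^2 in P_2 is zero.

2u - v + 2w = 0

Write each element as a vector in ℝ³ using {1, x, x^2}.
Row-reduce the matrix with u, v, w as columns; the null space gives the coefficients.
The free variable yields coefficients (2, -1, 2) (any nonzero multiple also works).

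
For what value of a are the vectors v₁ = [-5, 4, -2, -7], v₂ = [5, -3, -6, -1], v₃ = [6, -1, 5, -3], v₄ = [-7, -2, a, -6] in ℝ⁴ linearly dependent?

The vectors are dependent exactly when the determinant of the matrix with rows v₁, v₂, v₃, v₄ vanishes.
Expanding, det = 95*a + 3895.
Setting this to zero gives a = -41.

a = -41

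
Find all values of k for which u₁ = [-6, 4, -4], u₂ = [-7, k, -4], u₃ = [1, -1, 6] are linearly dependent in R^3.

k = 37/8

The set is linearly dependent precisely when det[u₁; u₂; u₃] = 0.
Expanding, det = 148 - 32*k.
This vanishes exactly when k = 37/8.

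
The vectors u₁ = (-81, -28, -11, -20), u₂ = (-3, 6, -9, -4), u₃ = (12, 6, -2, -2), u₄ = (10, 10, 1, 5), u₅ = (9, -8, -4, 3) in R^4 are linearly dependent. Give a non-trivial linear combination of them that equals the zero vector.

u₁ - 2u₂ + 3u₃ + 3u₄ + u₅ = 0

Solve the homogeneous system with u₁, u₂, u₃, u₄, u₅ as columns by row-reducing the coefficient matrix.
One solution (up to scaling) is (1, -2, 3, 3, 1).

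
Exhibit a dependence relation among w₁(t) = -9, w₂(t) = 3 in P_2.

w₁ + 3w₂ = 0

Write each element as a vector in ℝ³ using {1, t, t²}.
Set up α₁w₁ + α₂w₂ = 0 and solve the homogeneous system.
The free variable yields coefficients (1, 3) (any nonzero multiple also works).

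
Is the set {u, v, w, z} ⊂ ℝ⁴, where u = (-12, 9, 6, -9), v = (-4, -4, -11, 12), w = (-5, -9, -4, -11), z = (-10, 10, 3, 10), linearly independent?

The matrix [u|v|w|z] has determinant 13692.
A nonzero determinant means the columns are linearly independent.

linearly independent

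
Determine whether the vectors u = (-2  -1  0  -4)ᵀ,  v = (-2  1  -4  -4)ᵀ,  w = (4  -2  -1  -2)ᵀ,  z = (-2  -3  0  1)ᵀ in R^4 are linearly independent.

linearly independent

The matrix [u|v|w|z] has determinant 340.
A nonzero determinant means the columns are linearly independent.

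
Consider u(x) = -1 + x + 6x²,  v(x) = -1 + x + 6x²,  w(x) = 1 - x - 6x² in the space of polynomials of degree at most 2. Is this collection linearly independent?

linearly dependent

Take coordinates with respect to the standard basis {1, x, x²}.
Two of the vectors are equal, giving an immediate dependence.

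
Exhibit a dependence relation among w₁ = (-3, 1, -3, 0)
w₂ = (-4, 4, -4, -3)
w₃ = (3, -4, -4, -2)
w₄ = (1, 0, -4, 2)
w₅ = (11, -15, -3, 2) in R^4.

w₁ - 2w₂ + 2w₃ - w₅ = 0

Solve the homogeneous system with w₁, w₂, w₃, w₄, w₅ as columns by row-reducing the coefficient matrix.
A generator of the null space is (1, -2, 2, 0, -1).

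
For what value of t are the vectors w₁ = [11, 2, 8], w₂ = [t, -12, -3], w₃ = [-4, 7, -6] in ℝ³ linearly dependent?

t = -39/4

The set is linearly dependent precisely when det[w₁; w₂; w₃] = 0.
Cofactor expansion gives det = 68*t + 663.
Solving 68*t + 663 = 0 yields t = -39/4.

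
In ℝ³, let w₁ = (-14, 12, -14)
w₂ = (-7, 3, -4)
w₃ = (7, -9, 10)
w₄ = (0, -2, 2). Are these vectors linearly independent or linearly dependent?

There are 4 vectors in a 3-dimensional space, so they cannot be linearly independent.

linearly dependent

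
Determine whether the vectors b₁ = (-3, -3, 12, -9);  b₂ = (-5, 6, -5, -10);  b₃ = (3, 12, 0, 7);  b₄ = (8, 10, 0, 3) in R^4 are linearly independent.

linearly independent

The matrix [b₁|b₂|b₃|b₄] has determinant 16119.
A nonzero determinant means the columns are linearly independent.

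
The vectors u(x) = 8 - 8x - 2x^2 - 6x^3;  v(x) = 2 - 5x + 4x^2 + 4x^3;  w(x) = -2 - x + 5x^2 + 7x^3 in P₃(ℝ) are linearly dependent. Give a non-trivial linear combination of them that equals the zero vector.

Take coordinates with respect to {1, x, …, x^3}.
Set up α₁u + … + α₃w = 0 and solve the homogeneous system.
A generator of the null space is (1, -2, 2).

u - 2v + 2w = 0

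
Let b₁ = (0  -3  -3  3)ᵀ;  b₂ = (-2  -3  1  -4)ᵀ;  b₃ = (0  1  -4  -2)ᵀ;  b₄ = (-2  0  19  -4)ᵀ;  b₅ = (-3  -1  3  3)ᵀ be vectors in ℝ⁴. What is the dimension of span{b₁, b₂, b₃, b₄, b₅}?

Apply Gaussian elimination to the matrix whose rows are b₁, b₂, b₃, b₄, b₅.
The echelon form has 4 nonzero rows, so the rank is 4.
(With 5 elements in a 4-dimensional space the rank is at most 4.)

dim = 4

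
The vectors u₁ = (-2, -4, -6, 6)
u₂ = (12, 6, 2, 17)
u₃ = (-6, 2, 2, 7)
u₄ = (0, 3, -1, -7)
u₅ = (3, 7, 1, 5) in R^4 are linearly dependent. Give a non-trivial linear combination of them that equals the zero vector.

u₂ + u₃ + 2u₄ - 2u₅ = 0

Solve the homogeneous system with u₁, u₂, u₃, u₄, u₅ as columns by row-reducing the coefficient matrix.
The free variable yields coefficients (0, 1, 1, 2, -2) (any nonzero multiple also works).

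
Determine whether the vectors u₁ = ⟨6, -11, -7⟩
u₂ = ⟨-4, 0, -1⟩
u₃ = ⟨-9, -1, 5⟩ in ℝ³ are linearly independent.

Row-reduce the matrix whose columns are u₁, u₂, u₃.
The reduction yields 3 nonzero rows, so the rank is 3.
Since rank = 3 (the number of vectors), the set is linearly independent.

linearly independent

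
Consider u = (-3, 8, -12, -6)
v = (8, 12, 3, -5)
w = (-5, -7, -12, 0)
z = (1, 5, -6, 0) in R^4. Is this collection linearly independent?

linearly independent

Row-reduce the matrix whose columns are u, v, w, z.
The reduction yields 4 nonzero rows, so the rank is 4.
Since rank = 4 (the number of vectors), the set is linearly independent.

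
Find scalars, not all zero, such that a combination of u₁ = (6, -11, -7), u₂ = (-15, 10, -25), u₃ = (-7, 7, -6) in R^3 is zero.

u₁ - u₂ + 3u₃ = 0

Solve the homogeneous system with u₁, u₂, u₃ as columns by row-reducing the coefficient matrix.
One solution (up to scaling) is (1, -1, 3).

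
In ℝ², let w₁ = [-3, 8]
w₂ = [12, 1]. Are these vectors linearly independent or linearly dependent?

linearly independent

Place the vectors as rows of a 2×2 matrix and reduce to echelon form.
The reduction yields 2 nonzero rows, so the rank is 2.
Since rank = 2 (the number of vectors), the set is linearly independent.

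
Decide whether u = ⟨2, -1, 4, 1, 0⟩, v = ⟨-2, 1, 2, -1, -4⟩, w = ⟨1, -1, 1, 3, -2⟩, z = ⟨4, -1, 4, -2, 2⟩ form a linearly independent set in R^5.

Place the vectors as rows of a 4×5 matrix and reduce to echelon form.
The reduction yields 4 nonzero rows, so the rank is 4.
Since rank = 4 (the number of vectors), the set is linearly independent.

linearly independent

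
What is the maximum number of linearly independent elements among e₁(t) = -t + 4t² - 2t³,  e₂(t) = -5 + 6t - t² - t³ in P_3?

Represent each element by its coordinate vector in ℝ⁴.
Apply Gaussian elimination to the matrix whose rows are e₁, e₂.
The echelon form has 2 nonzero rows, so the rank is 2.

2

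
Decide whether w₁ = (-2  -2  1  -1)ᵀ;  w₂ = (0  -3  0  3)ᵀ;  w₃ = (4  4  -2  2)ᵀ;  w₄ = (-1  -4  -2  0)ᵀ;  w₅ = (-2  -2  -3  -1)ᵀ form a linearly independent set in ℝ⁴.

There are 5 vectors in a 4-dimensional space, so they cannot be linearly independent.

linearly dependent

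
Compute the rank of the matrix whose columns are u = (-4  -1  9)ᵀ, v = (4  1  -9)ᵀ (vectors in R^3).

rank 1

Form the matrix with u, v as columns and reduce.
There is 1 pivot column, so rank = 1.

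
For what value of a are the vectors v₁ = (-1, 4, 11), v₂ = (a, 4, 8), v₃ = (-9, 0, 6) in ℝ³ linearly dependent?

The set is linearly dependent precisely when det[v₁; v₂; v₃] = 0.
Expanding, det = 84 - 24*a.
This vanishes exactly when a = 7/2.

a = 7/2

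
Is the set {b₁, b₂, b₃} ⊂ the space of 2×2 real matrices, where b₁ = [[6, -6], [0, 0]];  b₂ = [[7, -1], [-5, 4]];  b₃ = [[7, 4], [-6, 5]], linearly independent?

linearly independent

Write each element as a coordinate vector in ℝ⁴ using {E₁₁, E₁₂, E₂₁, E₂₂}.
Place the vectors as rows of a 3×4 matrix and reduce to echelon form.
The reduction yields 3 nonzero rows, so the rank is 3.
Since rank = 3 (the number of vectors), the set is linearly independent.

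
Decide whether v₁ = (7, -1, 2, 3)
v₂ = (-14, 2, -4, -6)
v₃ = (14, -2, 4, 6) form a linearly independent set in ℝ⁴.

linearly dependent

One vector is a scalar multiple of another, so the set is dependent.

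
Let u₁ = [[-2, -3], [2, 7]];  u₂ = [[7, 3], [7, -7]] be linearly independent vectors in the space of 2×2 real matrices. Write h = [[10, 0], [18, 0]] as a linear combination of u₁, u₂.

Identify each element with its coordinate vector in ℝ⁴ via {E₁₁, E₁₂, E₂₁, E₂₂}.
Solve the system with u₁, u₂ as columns and h as the right-hand side.
Back-substitution yields (c₁, c₂) = (2, 2).

h = 2u₁ + 2u₂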